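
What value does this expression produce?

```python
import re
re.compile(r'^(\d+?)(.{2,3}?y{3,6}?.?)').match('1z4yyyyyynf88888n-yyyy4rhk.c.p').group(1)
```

The match spans [0:7] → '1z4yyyy'.
Captured: group 1 = '1', group 2 = 'z4yyyy'.

'1'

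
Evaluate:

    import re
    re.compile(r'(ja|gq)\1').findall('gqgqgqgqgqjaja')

`\1` is not a pattern — it's the concrete string captured by group 1, re-applied verbatim.
One capturing group, so `findall` returns just the captured substring from each match — 3 in all.

['gq', 'gq', 'ja']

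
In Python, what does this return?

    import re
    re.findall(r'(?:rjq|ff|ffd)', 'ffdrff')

Alternation isn't longest-match — the leftmost alternative that fits at this position is chosen.
Matches: at [0:2] → 'ff'; at [4:6] → 'ff'.
Since nothing is captured, `findall` lists the 2 matched substrings directly.

['ff', 'ff']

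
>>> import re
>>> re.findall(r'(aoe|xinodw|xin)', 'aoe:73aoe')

One capturing group, so `findall` returns just the captured substring from each match — 2 in all.

['aoe', 'aoe']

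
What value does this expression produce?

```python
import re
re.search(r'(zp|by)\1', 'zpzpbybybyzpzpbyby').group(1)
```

'zp'

The match spans [0:4] → 'zpzp'.
Captured: group 1 = 'zp'.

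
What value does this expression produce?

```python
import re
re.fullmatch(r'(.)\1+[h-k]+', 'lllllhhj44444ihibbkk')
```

None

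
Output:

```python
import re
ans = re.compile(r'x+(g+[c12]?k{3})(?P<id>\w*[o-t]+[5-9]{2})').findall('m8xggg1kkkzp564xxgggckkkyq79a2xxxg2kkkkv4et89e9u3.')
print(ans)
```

This matches one or more of a literal 'x'; then one or more of the literal 'g', then optionally one of [c12], then exactly 3 of the literal 'k' (captured); then zero or more of a word character, then one or more of a character in [o-t], then exactly 2 of a character in [5-9] (captured as 'id').
Matches: at [2:45] match 'xggg1kkkzp564xxgggckkkyq79a2xxxg2kkkkv4et89', groups = ('ggg1kkk', 'zp564xxgggckkkyq79a2xxxg2kkkkv4et89').
Multiple groups make `findall` return tuples — one 2-tuple for the one match.

[('ggg1kkk', 'zp564xxgggckkkyq79a2xxxg2kkkkv4et89')]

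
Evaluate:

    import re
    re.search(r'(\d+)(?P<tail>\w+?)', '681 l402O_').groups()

('68', '1')

The match spans [0:3] → '681'.
Captured: group 1 = '68', group 2 = '1'.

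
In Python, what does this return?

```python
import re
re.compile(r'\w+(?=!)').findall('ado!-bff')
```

['ado']

The `(?=…)`/`(?<=…)` assertion just peeks at neighbouring text; it doesn't advance the match position.
Scanning left to right: at [0:3] → 'ado'.
No capturing groups, so `findall` returns the 1 full match string.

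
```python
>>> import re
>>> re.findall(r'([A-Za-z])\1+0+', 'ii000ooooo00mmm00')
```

['i', 'o', 'm']

After group 1 captures some text, `\1` only succeeds where that same text appears again.
One capturing group, so `findall` returns just the captured substring from each match — 3 in all.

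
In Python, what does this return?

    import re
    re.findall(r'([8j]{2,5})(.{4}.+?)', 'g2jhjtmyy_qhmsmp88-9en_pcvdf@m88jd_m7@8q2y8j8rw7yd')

[('88', '-9en_'), ('88j', 'd_m7@'), ('8j8', 'rw7yd')]

Pattern: 2 to 5 of one of [8j] (captured); then exactly 4 of any character, then one or more of any character (lazy) (captured).
The `?` after the quantifier makes it lazy — it takes as little as possible before letting the rest of the pattern try.
Scanning left to right: at [16:23] match '88-9en_', groups = ('88', '-9en_'); at [30:38] match '88jd_m7@', groups = ('88j', 'd_m7@'); at [42:50] match '8j8rw7yd', groups = ('8j8', 'rw7yd').
Multiple groups make `findall` return tuples — one 2-tuple for each match.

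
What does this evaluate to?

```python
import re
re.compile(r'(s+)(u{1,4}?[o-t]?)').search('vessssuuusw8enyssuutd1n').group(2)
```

'u'

The match spans [2:7] → 'ssssu'.
Captured: group 1 = 'ssss', group 2 = 'u'.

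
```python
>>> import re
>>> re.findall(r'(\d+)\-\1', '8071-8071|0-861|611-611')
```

The backreference `\1` re-matches whatever the first group consumed, character for character.
Walking the string: at [0:9] match '8071-8071', group 1 = '8071'; at [16:23] match '611-611', group 1 = '611'.
`findall` collects group 1 from each match (2 total).

['8071', '611']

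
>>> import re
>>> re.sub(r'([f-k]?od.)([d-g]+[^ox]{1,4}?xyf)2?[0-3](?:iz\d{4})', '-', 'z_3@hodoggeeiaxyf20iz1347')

'z_3@-'

Pattern: optionally a character in [f-k], then the literal 'od', then any character (captured); then one or more of a character in [d-g], then 1 to 4 of any character except [ox] (lazy), then the literal 'xyf' (captured); then optionally a literal '2'; then a character in [0-3]; then the literal 'iz', then exactly 4 of a digit (non-capturing group).
Matches: at [4:25] → 'hodoggeeiaxyf20iz1347'.
Each match is replaced by '-'.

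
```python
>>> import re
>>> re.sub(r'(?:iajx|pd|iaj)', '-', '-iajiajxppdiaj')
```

`|` is ordered: at each position the engine commits to the first alternative that works.
Matches: at [1:4] → 'iaj'; at [4:8] → 'iajx'; at [9:11] → 'pd'; at [11:14] → 'iaj'.
Every occurrence is swapped for '-'.

'---p--'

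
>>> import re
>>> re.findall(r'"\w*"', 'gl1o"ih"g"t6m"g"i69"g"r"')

['"ih"', '"t6m"', '"i69"', '"r"']

`findall` yields the raw match text (4 of them) because the pattern has no groups.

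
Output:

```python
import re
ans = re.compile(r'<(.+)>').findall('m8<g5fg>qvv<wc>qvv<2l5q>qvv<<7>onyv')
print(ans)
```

Matches: at [2:31] match '<g5fg>qvv<wc>qvv<2l5q>qvv<<7>', group 1 = 'g5fg>qvv<wc>qvv<2l5q>qvv<<7'.
Because there's exactly one group, `findall` drops the full match and keeps group 1 from the one hit.

['g5fg>qvv<wc>qvv<2l5q>qvv<<7']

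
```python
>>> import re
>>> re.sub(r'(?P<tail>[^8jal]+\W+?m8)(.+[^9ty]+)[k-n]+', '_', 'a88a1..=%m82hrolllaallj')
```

Every occurrence is swapped for '_'.

'a88a_j'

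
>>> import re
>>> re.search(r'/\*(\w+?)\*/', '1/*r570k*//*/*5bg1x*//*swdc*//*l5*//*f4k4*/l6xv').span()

`re.search` scans for the first position where the pattern succeeds.
The match spans [1:10] → '/*r570k*/'.
Captured: group 1 = 'r570k'.

(1, 10)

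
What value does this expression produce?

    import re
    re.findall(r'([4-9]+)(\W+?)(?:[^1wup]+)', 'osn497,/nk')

[('497', ',')]

This matches one or more of a character in [4-9] (captured); then one or more of a non-word character (lazy) (captured); then one or more of any character except [1wup] (non-capturing group).
Lazy quantifiers expand one character at a time until the remainder of the pattern can match.
Walking the string: at [3:10] match '497,/nk', groups = ('497', ',').
2 groups means the one result is a tuple of 2 captured strings — 1 here.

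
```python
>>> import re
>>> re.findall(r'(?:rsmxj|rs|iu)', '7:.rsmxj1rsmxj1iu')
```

['rsmxj', 'rsmxj', 'iu']

`|` is ordered: at each position the engine commits to the first alternative that works.
No capturing groups, so `findall` returns the 3 full match strings.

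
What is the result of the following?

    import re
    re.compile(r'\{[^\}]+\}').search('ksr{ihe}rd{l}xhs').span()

(3, 8)

`re.search` tries every starting position until one works.
The match spans [3:8] → '{ihe}'.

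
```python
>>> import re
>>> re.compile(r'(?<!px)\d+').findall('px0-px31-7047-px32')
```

['1', '7047', '2']

The negative lookaround is zero-width — it rules out positions where the adjacent text would match, without consuming anything.
Walking the string: at [7:8] → '1'; at [9:13] → '7047'; at [17:18] → '2'.
With no groups in the pattern, `findall` gives back each whole match — 3 here.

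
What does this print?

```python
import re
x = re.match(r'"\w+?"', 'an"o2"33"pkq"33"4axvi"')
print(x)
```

None

`re.match` only tries the pattern at the start of the string.
Here position 0 doesn't satisfy it, so the call returns None.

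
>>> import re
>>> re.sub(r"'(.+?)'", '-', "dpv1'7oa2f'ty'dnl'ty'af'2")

'dpv1-ty-ty-2'

Matches: at [4:11] → "'7oa2f'"; at [13:18] → "'dnl'"; at [20:24] → "'af'".
Every occurrence is swapped for '-'.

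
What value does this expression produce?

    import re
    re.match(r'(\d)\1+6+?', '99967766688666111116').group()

`match` is anchored at position 0; if the pattern doesn't fit there, it returns None.
The match spans [0:4] → '9996'.

'9996'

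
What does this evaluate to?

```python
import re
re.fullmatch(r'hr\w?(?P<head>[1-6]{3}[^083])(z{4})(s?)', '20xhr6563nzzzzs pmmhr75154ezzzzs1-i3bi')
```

None

This matches the literal 'hr', then optionally a word character; then exactly 3 of a character in [1-6], then any character except [083] (captured as 'head'); then exactly 4 of a literal 'z' (captured); then optionally a literal 's' (captured).
`re.fullmatch` requires the pattern to consume the entire string.
Here the string isn't matched end-to-end, so the call returns None.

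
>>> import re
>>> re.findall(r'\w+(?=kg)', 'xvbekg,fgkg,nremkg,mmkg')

['xvbe', 'fg', 'nrem', 'mm']

The positive lookaround only admits positions where the adjacent text matches; those characters stay outside the span.
Walking the string: at [0:4] → 'xvbe'; at [7:9] → 'fg'; at [12:16] → 'nrem'; at [19:21] → 'mm'.
`findall` yields the raw match text (4 of them) because the pattern has no groups.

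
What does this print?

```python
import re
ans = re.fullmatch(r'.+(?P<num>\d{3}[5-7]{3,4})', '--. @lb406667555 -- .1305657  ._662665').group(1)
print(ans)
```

This matches one or more of any character; then exactly 3 of a digit, then 3 to 4 of a character in [5-7] (captured as 'num').
`fullmatch` succeeds only if the pattern covers the string from start to end.
The match spans [0:38] → '--. @lb406667555 -- .1305657  ._662665'.
Captured: group 1 = '662665'.

662665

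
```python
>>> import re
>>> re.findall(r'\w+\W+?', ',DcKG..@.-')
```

The `?` after the quantifier makes it lazy — it takes as little as possible before letting the rest of the pattern try.
With no groups in the pattern, `findall` gives back each whole match — 1 here.

['DcKG.']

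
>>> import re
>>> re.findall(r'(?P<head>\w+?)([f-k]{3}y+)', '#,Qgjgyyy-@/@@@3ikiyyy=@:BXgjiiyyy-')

[('Q', 'gjgyyy'), ('3', 'ikiyyy'), ('BXg', 'jiiyyy')]

This matches one or more of a word character (lazy) (captured as 'head'); then exactly 3 of a character in [f-k], then one or more of the literal 'y' (captured).
Walking the string: at [2:9] match 'Qgjgyyy', groups = ('Q', 'gjgyyy'); at [15:22] match '3ikiyyy', groups = ('3', 'ikiyyy'); at [25:34] match 'BXgjiiyyy', groups = ('BXg', 'jiiyyy').
2 groups means each result is a tuple of 2 captured strings — 3 here.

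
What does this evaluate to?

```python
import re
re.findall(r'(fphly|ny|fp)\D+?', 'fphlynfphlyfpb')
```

['fphly', 'fphly']

Alternation isn't longest-match — the leftmost alternative that fits at this position is chosen.
Walking the string: at [0:6] match 'fphlyn', group 1 = 'fphly'; at [6:12] match 'fphlyf', group 1 = 'fphly'.
`findall` collects group 1 from each match (2 total).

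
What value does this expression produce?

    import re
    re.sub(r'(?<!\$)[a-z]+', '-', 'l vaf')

The negative lookahead/lookbehind blocks any match where the forbidden context is present.
Matches: at [0:1] → 'l'; at [2:5] → 'vaf'.
Each match is replaced by '-'.

'- -'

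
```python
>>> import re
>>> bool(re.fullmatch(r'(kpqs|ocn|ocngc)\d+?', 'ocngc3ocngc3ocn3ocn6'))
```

`re.fullmatch` is like wrapping the pattern in `^…$` (in single-line mode).
Here there's no way to consume every character, so the call returns None, and `bool(None)` is False.

False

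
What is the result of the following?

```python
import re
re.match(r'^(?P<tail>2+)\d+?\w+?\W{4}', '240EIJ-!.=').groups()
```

('2',)

Pattern: anchored at the start of the string; then one or more of a literal '2' (captured as 'tail'); then one or more of a digit (lazy), then one or more of a word character (lazy), then exactly 4 of a non-word character.
`match` is anchored at position 0; if the pattern doesn't fit there, it returns None.
The match spans [0:10] → '240EIJ-!.='.
Captured: group 1 = '2'.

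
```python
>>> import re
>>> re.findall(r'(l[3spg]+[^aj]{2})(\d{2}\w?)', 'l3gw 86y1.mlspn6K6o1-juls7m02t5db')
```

[('l3gw ', '86y'), ('ls7m', '02t')]

Pattern: the literal 'l', then one or more of one of [3spg], then exactly 2 of any character except [aj] (captured); then exactly 2 of a digit, then optionally a word character (captured).
`findall` packs the 2 group values into a tuple for every match.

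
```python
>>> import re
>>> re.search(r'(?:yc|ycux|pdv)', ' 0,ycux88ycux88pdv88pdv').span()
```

(3, 5)

Branches in `(...|...)` are attempted left-to-right; the first branch that allows the whole pattern to succeed is taken.
The match spans [3:5] → 'yc'.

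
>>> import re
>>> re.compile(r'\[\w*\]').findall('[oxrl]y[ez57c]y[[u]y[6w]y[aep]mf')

['[oxrl]', '[ez57c]', '[u]', '[6w]', '[aep]']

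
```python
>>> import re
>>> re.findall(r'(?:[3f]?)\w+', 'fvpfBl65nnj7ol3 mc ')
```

['fvpfBl65nnj7ol3', 'mc']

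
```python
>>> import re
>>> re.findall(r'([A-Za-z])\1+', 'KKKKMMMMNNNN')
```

['K', 'M', 'N']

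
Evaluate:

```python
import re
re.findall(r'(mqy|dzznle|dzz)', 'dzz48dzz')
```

Walking the string: at [0:3] match 'dzz', group 1 = 'dzz'; at [5:8] match 'dzz', group 1 = 'dzz'.
With a single group, `findall` returns only what that group captured — 2 items.

['dzz', 'dzz']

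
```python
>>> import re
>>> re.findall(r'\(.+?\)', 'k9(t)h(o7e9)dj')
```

['(t)', '(o7e9)']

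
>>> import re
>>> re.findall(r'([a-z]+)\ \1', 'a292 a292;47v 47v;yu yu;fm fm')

['yu', 'fm']

A backreference is literal: `\1` must see the identical characters the first group matched.
Because there's exactly one group, `findall` drops the full match and keeps group 1 from each hit.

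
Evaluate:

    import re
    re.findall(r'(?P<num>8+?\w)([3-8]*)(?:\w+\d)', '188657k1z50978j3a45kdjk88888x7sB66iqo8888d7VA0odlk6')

[('88', '657')]

The pattern matches one or more of the literal '8' (lazy), then a word character (captured as 'num'); then zero or more of a character in [3-8] (captured); then one or more of a word character, then a digit (non-capturing group).
Lazy quantifiers expand one character at a time until the remainder of the pattern can match.
Walking the string: at [1:51] match '88657k1z50978j3a45kdjk88888x7sB66iqo8888d7VA0odlk6', groups = ('88', '657').
Multiple groups make `findall` return tuples — one 2-tuple for the one match.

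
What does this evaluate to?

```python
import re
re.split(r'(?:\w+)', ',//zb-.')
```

`split` removes every match and returns the 2 fragments in between.

[',//', '-.']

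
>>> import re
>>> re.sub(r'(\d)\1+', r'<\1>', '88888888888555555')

'<8><5>'

`\1` is not a pattern — it's the concrete string captured by group 1, re-applied verbatim.
Matches: at [0:11] → '88888888888'; at [11:17] → '555555'.
`\1` in the replacement pulls in group 1's text for each match.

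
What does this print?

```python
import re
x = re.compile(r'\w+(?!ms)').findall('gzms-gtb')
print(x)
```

A negative assertion filters positions out without eating any characters.
No capturing groups, so `findall` returns the 2 full match strings.

['gzms', 'gtb']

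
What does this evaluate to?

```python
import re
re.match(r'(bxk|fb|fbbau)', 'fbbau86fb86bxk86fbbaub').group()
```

'fb'

The regex engine tests alternatives in the order written; an earlier branch that matches wins even if a later one would match more.
`re.match` only tries the pattern at the start of the string.
The match spans [0:2] → 'fb'.
Captured: group 1 = 'fb'.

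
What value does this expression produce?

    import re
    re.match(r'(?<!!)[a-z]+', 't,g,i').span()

(0, 1)

A negative assertion filters positions out without eating any characters.
`match` is anchored at position 0; if the pattern doesn't fit there, it returns None.
The match spans [0:1] → 't'.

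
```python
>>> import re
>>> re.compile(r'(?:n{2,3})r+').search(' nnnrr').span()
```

(1, 6)

The pattern matches 2 to 3 of a literal 'n' (non-capturing group); then one or more of a literal 'r'.
`search` walks the string left to right and returns the first match it finds.
The match spans [1:6] → 'nnnrr'.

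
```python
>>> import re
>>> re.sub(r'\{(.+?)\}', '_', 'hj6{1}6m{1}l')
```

`sub` substitutes '_' at each match site.

'hj6_6m_l'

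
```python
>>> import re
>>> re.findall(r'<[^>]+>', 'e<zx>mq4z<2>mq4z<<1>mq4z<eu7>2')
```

Matches: at [1:5] → '<zx>'; at [9:12] → '<2>'; at [16:20] → '<<1>'; at [24:29] → '<eu7>'.
Since nothing is captured, `findall` lists the 4 matched substrings directly.

['<zx>', '<2>', '<<1>', '<eu7>']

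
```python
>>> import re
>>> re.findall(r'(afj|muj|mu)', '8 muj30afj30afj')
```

['muj', 'afj', 'afj']

`|` is ordered: at each position the engine commits to the first alternative that works.
Because there's exactly one group, `findall` drops the full match and keeps group 1 from each hit.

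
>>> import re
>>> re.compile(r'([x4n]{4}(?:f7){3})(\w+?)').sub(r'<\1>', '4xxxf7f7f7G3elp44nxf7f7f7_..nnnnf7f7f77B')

The pattern matches exactly 4 of one of [x4n], then the literal 'f7' repeated 3 times (captured); then one or more of a word character (lazy) (captured).
Matches: at [0:11] → '4xxxf7f7f7G'; at [15:26] → '44nxf7f7f7_'; at [28:39] → 'nnnnf7f7f77'.
The replacement refers to a captured group, so each match is rewritten using its own captured text.

'<4xxxf7f7f7>3elp<44nxf7f7f7>..<nnnnf7f7f7>B'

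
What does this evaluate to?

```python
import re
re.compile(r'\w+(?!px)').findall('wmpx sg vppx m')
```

['wmpx', 'sg', 'vppx', 'm']

Because the assertion is negative and zero-width, positions next to the forbidden text are skipped.
Matches: at [0:4] → 'wmpx'; at [5:7] → 'sg'; at [8:12] → 'vppx'; at [13:14] → 'm'.
With no groups in the pattern, `findall` gives back each whole match — 4 here.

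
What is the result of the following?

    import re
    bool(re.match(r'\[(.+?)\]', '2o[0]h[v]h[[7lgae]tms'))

`re.match` only tries the pattern at the start of the string.
Here the pattern fails at index 0, so the call returns None, and `bool(None)` is False.

False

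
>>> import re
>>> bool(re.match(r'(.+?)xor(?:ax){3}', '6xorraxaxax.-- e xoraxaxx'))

The pattern matches one or more of any character (lazy) (captured); then the literal 'xor', then the literal 'ax' repeated 3 times.
`match` is anchored at position 0; if the pattern doesn't fit there, it returns None.
Here position 0 doesn't satisfy it, so the call returns None, and `bool(None)` is False.

False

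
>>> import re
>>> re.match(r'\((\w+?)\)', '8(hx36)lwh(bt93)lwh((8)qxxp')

`match` is anchored at position 0; if the pattern doesn't fit there, it returns None.
Here the pattern fails at index 0, so the call returns None.

None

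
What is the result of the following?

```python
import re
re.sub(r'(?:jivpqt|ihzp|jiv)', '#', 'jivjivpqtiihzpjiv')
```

'##i##'

Alternation isn't longest-match — the leftmost alternative that fits at this position is chosen.
Each match is replaced by '#'.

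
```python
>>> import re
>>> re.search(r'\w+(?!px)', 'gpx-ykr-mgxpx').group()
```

A negative assertion filters positions out without eating any characters.
The match spans [0:3] → 'gpx'.

'gpx'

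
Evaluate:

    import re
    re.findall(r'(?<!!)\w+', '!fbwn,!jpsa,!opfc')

['bwn', 'psa', 'pfc']

`(?!…)`/`(?<!…)` only lets a position through if the neighbouring text does NOT match; no characters are consumed.
Matches: at [2:5] → 'bwn'; at [8:11] → 'psa'; at [14:17] → 'pfc'.
With no groups in the pattern, `findall` gives back each whole match — 3 here.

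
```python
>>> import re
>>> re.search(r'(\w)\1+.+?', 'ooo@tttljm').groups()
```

('o',)

`\1` is not a pattern — it's the concrete string captured by group 1, re-applied verbatim.
`re.search` tries every starting position until one works.
The match spans [0:4] → 'ooo@'.
Captured: group 1 = 'o'.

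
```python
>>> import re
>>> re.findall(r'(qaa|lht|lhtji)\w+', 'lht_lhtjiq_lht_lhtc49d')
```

`findall` collects group 1 from the one match (1 total).

['lht']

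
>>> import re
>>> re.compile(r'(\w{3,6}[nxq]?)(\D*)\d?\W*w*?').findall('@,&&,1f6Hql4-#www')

The `?` after the quantifier makes it lazy — it takes as little as possible before letting the rest of the pattern try.
`findall` packs the 2 group values into a tuple for every match.

[('1f6Hql', ''), ('www', '')]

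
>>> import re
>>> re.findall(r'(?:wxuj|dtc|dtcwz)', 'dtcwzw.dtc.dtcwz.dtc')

Branches in `(...|...)` are attempted left-to-right; the first branch that allows the whole pattern to succeed is taken.
No capturing groups, so `findall` returns the 4 full match strings.

['dtc', 'dtc', 'dtc', 'dtc']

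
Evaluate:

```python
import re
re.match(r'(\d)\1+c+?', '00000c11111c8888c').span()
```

(0, 6)

`\1` has to match the exact text group 1 already captured.
With `match`, the pattern is implicitly anchored at the beginning.
The match spans [0:6] → '00000c'.
Captured: group 1 = '0'.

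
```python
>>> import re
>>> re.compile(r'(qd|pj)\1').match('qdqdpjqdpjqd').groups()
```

('qd',)

`\1` is not a pattern — it's the concrete string captured by group 1, re-applied verbatim.
With `match`, the pattern is implicitly anchored at the beginning.
The match spans [0:4] → 'qdqd'.
Captured: group 1 = 'qd'.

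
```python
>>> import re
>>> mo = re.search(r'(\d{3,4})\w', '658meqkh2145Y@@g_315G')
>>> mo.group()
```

'658m'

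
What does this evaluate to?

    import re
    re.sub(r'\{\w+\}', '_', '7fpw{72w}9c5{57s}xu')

'7fpw_9c5_xu'

Matches: at [4:9] → '{72w}'; at [12:17] → '{57s}'.
`sub` substitutes '_' at each match site.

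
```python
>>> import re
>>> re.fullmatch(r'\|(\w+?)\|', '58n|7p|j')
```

For `fullmatch`, every character of the input must be accounted for by the pattern.
Here there's no way to consume every character, so the call returns None.

None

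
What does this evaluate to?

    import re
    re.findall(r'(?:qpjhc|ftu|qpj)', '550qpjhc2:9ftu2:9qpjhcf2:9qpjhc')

`|` is ordered: at each position the engine commits to the first alternative that works.
Scanning left to right: at [3:8] → 'qpjhc'; at [11:14] → 'ftu'; at [17:22] → 'qpjhc'; at [26:31] → 'qpjhc'.
`findall` yields the raw match text (4 of them) because the pattern has no groups.

['qpjhc', 'ftu', 'qpjhc', 'qpjhc']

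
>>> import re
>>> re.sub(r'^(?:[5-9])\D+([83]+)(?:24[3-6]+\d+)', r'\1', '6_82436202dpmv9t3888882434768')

The pattern matches anchored at the start of the string; then a character in [5-9] (non-capturing group); then one or more of a non-digit; then one or more of one of [83] (captured); then the literal '24', then one or more of a character in [3-6], then one or more of a digit (non-capturing group).
Matches: at [0:10] → '6_82436202'.
Each match is replaced using the text its own group 1 captured.

'8dpmv9t3888882434768'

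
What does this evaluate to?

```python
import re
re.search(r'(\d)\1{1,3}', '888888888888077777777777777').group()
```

A backreference is literal: `\1` must see the identical characters the first group matched.
`re.search` scans for the first position where the pattern succeeds.
The match spans [0:4] → '8888'.
Captured: group 1 = '8'.

'8888'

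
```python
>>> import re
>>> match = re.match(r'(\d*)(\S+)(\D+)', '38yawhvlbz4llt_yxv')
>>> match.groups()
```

The match spans [0:18] → '38yawhvlbz4llt_yxv'.
Captured: group 1 = '38', group 2 = 'yawhvlbz4llt_yx', group 3 = 'v'.

('38', 'yawhvlbz4llt_yx', 'v')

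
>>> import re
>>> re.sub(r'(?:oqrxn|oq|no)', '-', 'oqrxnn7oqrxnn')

'-n7-n'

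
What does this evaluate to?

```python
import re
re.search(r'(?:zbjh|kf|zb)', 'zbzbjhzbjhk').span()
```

(0, 2)

The match spans [0:2] → 'zb'.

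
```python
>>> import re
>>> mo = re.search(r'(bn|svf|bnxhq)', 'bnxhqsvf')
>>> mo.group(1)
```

'bn'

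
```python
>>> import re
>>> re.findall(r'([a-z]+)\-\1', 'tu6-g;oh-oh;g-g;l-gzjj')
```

A backreference is literal: `\1` must see the identical characters the first group matched.
Matches: at [6:11] match 'oh-oh', group 1 = 'oh'; at [12:15] match 'g-g', group 1 = 'g'.
With a single group, `findall` returns only what that group captured — 2 items.

['oh', 'g']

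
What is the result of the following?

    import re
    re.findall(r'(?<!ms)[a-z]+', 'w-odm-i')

The negative lookahead/lookbehind blocks any match where the forbidden context is present.
Matches: at [0:1] → 'w'; at [2:5] → 'odm'; at [6:7] → 'i'.
No capturing groups, so `findall` returns the 3 full match strings.

['w', 'odm', 'i']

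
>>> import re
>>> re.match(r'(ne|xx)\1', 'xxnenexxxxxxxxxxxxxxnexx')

None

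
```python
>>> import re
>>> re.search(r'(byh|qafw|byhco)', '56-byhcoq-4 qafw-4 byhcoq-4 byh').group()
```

`|` is ordered: at each position the engine commits to the first alternative that works.
`re.search` tries every starting position until one works.
The match spans [3:6] → 'byh'.
Captured: group 1 = 'byh'.

'byh'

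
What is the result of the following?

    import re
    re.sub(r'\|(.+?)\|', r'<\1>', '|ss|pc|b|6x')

'<ss>pc<b>6x'

The `?` after the quantifier makes it lazy — it takes as little as possible before letting the rest of the pattern try.
Matches: at [0:4] → '|ss|'; at [6:9] → '|b|'.
Each match is replaced using the text its own group 1 captured.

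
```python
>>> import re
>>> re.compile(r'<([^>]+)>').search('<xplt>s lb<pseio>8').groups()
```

('xplt',)

The match spans [0:6] → '<xplt>'.
Captured: group 1 = 'xplt'.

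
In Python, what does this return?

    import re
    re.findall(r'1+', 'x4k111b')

['111']

Pattern: one or more of a literal '1'.
Scanning left to right: at [3:6] → '111'.
Since nothing is captured, `findall` lists the 1 matched substring directly.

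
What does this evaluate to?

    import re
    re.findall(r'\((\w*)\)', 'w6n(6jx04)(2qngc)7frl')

`findall` collects group 1 from each match (2 total).

['6jx04', '2qngc']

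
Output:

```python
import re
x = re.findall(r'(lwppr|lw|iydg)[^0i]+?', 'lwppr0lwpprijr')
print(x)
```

['lw', 'lw']

Walking the string: at [0:3] match 'lwp', group 1 = 'lw'; at [6:9] match 'lwp', group 1 = 'lw'.
`findall` collects group 1 from each match (2 total).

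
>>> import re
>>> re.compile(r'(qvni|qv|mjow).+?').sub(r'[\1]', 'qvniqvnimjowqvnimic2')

'[qvni]vni[mjow]vnimic2'

The regex engine tests alternatives in the order written; an earlier branch that matches wins even if a later one would match more.
Matches: at [0:5] → 'qvniq'; at [8:13] → 'mjowq'.
The replacement refers to a captured group, so each match is rewritten using its own captured text.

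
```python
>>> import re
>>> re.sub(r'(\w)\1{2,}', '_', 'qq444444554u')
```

'qq_554u'

`\1` has to match the exact text group 1 already captured.
Every occurrence is swapped for '_'.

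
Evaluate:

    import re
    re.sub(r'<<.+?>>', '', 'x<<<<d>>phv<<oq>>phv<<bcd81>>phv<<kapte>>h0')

A `+?`/`*?`/`{m,n}?` starts at its minimum and grows only as far as needed for what follows to match.
`sub` substitutes '' at each match site.

'xphvphvphvh0'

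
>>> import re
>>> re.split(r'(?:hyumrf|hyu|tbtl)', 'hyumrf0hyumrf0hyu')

Alternation isn't longest-match — the leftmost alternative that fits at this position is chosen.
Matches to split on: at [0:6] → 'hyumrf'; at [7:13] → 'hyumrf'; at [14:17] → 'hyu'.
Splitting on the pattern gives 4 pieces.

['', '0', '0', '']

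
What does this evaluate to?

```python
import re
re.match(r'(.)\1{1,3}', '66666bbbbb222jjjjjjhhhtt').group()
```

After group 1 captures some text, `\1` only succeeds where that same text appears again.
With `match`, the pattern is implicitly anchored at the beginning.
The match spans [0:4] → '6666'.
Captured: group 1 = '6'.

'6666'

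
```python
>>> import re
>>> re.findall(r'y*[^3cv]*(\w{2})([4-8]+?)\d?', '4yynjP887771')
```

Pattern: zero or more of a literal 'y', then zero or more of any character except [3cv]; then exactly 2 of a word character (captured); then one or more of a character in [4-8] (lazy) (captured); then optionally a digit.
Scanning left to right: at [0:12] match '4yynjP887771', groups = ('77', '7').
`findall` packs the 2 group values into a tuple for every match.

[('77', '7')]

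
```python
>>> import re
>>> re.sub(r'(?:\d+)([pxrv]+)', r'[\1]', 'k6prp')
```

'k[prp]'

The replacement refers to a captured group, so each match is rewritten using its own captured text.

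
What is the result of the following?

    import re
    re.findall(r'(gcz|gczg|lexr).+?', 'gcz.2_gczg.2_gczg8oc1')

['gcz', 'gcz', 'gcz']

The regex engine tests alternatives in the order written; an earlier branch that matches wins even if a later one would match more.
Because there's exactly one group, `findall` drops the full match and keeps group 1 from each hit.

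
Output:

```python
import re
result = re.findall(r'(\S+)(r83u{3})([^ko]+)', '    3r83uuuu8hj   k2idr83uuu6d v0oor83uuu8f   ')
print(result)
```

[('3', 'r83uuu', 'u8hj   '), ('k2id', 'r83uuu', '6d v0'), ('oo', 'r83uuu', '8f   ')]

The pattern matches one or more of a non-whitespace character (captured); then the literal 'r83', then exactly 3 of a literal 'u' (captured); then one or more of any character except [ko] (captured).
With 3 capturing groups, `findall` returns a 3-tuple per match.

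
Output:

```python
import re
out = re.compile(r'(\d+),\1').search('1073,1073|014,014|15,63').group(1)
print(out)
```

1073

The match spans [0:9] → '1073,1073'.
Captured: group 1 = '1073'.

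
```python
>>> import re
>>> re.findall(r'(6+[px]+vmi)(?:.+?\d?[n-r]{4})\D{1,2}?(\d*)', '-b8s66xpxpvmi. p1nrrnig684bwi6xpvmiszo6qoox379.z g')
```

[('66xpxpvmi', '')]

Pattern: one or more of a literal '6', then one or more of one of [px], then the literal 'vmi' (captured); then one or more of any character (lazy), then optionally a digit, then exactly 4 of a character in [n-r] (non-capturing group); then 1 to 2 of a non-digit (lazy); then zero or more of a digit (captured).
Multiple groups make `findall` return tuples — one 2-tuple for the one match.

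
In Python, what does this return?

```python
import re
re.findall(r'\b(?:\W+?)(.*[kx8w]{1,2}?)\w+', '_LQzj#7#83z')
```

This matches a word boundary (`\b`, zero-width); then one or more of a non-word character (lazy) (non-capturing group); then zero or more of any character, then 1 to 2 of one of [kx8w] (lazy) (captured); then one or more of a word character.
With a single group, `findall` returns only what that group captured — 1 item.

['7#8']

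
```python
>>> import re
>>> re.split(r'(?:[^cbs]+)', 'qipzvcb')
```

The pattern matches one or more of any character except [cbs] (non-capturing group).
Splitting on the pattern gives 2 pieces.

['', 'cb']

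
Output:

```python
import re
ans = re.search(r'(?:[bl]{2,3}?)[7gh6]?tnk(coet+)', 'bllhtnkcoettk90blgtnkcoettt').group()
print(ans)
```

bllhtnkcoett

The match spans [0:12] → 'bllhtnkcoett'.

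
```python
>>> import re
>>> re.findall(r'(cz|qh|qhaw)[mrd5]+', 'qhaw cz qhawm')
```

With a single group, `findall` returns only what that group captured — 1 item.

['qhaw']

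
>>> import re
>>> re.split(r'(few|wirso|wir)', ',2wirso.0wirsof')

[',2', 'wirso', '.0', 'wirso', 'f']

Alternation isn't longest-match — the leftmost alternative that fits at this position is chosen.
Matches to split on: at [2:7] → 'wirso'; at [9:14] → 'wirso'.
The group in the pattern means `split` returns the separators' captures alongside the pieces.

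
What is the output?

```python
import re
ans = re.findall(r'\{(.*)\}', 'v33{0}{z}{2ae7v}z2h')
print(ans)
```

['0}{z}{2ae7v']

Scanning left to right: at [3:16] match '{0}{z}{2ae7v}', group 1 = '0}{z}{2ae7v'.
With a single group, `findall` returns only what that group captured — 1 item.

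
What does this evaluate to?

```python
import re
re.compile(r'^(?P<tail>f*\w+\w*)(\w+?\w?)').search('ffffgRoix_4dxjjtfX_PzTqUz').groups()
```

The match spans [0:25] → 'ffffgRoix_4dxjjtfX_PzTqUz'.
Captured: group 1 = 'ffffgRoix_4dxjjtfX_PzTqU', group 2 = 'z'.

('ffffgRoix_4dxjjtfX_PzTqU', 'z')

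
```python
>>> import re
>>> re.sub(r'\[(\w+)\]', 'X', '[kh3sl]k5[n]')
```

'Xk5X'

Every occurrence is swapped for 'X'.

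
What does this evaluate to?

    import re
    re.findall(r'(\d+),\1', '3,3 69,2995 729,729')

['3', '729']

`\1` has to match the exact text group 1 already captured.
Scanning left to right: at [0:3] match '3,3', group 1 = '3'; at [12:19] match '729,729', group 1 = '729'.
One capturing group, so `findall` returns just the captured substring from each match — 2 in all.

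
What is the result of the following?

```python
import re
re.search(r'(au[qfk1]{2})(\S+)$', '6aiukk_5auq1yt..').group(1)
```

'auq1'

The pattern matches the literal 'au', then exactly 2 of one of [qfk1] (captured); then one or more of a non-whitespace character (captured); then anchored at the end.
`search` walks the string left to right and returns the first match it finds.
The match spans [8:16] → 'auq1yt..'.
Captured: group 1 = 'auq1', group 2 = 'yt..'.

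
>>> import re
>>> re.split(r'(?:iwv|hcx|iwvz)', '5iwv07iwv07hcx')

Matches to split on: at [1:4] → 'iwv'; at [6:9] → 'iwv'; at [11:14] → 'hcx'.
The string is cut at each match, leaving 4 pieces.

['5', '07', '07', '']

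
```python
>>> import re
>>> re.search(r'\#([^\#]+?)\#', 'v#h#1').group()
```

'#h#'

The match spans [1:4] → '#h#'.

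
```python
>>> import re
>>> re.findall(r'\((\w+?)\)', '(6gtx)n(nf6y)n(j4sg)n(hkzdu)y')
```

Matches: at [0:6] match '(6gtx)', group 1 = '6gtx'; at [7:13] match '(nf6y)', group 1 = 'nf6y'; at [14:20] match '(j4sg)', group 1 = 'j4sg'; at [21:28] match '(hkzdu)', group 1 = 'hkzdu'.
`findall` collects group 1 from each match (4 total).

['6gtx', 'nf6y', 'j4sg', 'hkzdu']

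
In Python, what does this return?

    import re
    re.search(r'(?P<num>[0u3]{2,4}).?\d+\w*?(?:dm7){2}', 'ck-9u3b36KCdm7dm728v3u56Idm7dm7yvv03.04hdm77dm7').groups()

('u3',)

The pattern matches 2 to 4 of one of [0u3] (captured as 'num'); then optionally any character, then one or more of a digit; then zero or more of a word character (lazy), then the literal 'dm7' repeated 2 times.
The `?` after the quantifier makes it lazy — it takes as little as possible before letting the rest of the pattern try.
`re.search` tries every starting position until one works.
The match spans [4:17] → 'u3b36KCdm7dm7'.
Captured: group 1 = 'u3'.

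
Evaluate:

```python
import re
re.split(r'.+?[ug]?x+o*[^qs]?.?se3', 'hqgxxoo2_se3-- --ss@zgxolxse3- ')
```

['', '', '- ']

Each match becomes a cut point; 3 segments remain.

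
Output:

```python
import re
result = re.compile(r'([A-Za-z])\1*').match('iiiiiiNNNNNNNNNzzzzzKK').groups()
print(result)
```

The backreference `\1` re-matches whatever the first group consumed, character for character.
`match` is anchored at position 0; if the pattern doesn't fit there, it returns None.
The match spans [0:6] → 'iiiiii'.
Captured: group 1 = 'i'.

('i',)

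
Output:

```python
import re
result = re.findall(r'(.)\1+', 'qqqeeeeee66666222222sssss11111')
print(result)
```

`\1` is not a pattern — it's the concrete string captured by group 1, re-applied verbatim.
Matches: at [0:3] match 'qqq', group 1 = 'q'; at [3:9] match 'eeeeee', group 1 = 'e'; at [9:14] match '66666', group 1 = '6'; at [14:20] match '222222', group 1 = '2'; at [20:25] match 'sssss', group 1 = 's'; ….
One capturing group, so `findall` returns just the captured substring from each match — 6 in all.

['q', 'e', '6', '2', 's', '1']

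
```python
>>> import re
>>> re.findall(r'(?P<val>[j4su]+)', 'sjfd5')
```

Pattern: one or more of one of [j4su] (captured as 'val').
Matches: at [0:2] match 'sj', group 1 = 'sj'.
`findall` collects group 1 from the one match (1 total).

['sj']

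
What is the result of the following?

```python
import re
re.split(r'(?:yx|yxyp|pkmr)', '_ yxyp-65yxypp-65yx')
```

`|` is ordered: at each position the engine commits to the first alternative that works.
Matches to split on: at [2:4] → 'yx'; at [9:11] → 'yx'; at [17:19] → 'yx'.
Splitting on the pattern gives 4 pieces.

['_ ', 'yp-65', 'ypp-65', '']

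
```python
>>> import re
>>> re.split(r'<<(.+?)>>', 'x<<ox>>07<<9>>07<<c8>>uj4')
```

['x', 'ox', '07', '9', '07', 'c8', 'uj4']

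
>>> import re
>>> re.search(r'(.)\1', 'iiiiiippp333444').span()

(0, 2)

A backreference is literal: `\1` must see the identical characters the first group matched.
Unlike `match`, `search` isn't anchored — it looks for the pattern anywhere in the string.
The match spans [0:2] → 'ii'.
Captured: group 1 = 'i'.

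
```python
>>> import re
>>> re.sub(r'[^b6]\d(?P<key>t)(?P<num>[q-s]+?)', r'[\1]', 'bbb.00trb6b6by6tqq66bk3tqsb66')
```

Pattern: any character except [b6], then a digit; then a literal 't' (captured as 'key'); then one or more of a character in [q-s] (lazy) (captured as 'num').
With the lazy modifier that quantifier settles for the fewest repetitions that let the rest of the pattern succeed (the atoms after it are unaffected and can still be greedy).
Matches: at [4:8] → '00tr'; at [13:17] → 'y6tq'; at [21:25] → 'k3tq'.
The replacement refers to a captured group, so each match is rewritten using its own captured text.

'bbb.[t]b6b6b[t]q66b[t]sb66'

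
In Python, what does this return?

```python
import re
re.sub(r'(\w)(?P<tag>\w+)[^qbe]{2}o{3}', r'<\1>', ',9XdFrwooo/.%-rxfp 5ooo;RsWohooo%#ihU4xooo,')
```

The replacement refers to a captured group, so each match is rewritten using its own captured text.

',<9>/.%-<r>;<R>%#<i>,'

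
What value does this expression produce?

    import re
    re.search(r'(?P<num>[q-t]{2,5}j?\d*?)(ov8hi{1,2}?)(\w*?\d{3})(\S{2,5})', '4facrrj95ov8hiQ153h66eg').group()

'rrj95ov8hiQ153h66eg'

This matches 2 to 5 of a character in [q-t], then optionally a literal 'j', then zero or more of a digit (lazy) (captured as 'num'); then the literal 'ov', then the literal '8h', then 1 to 2 of the literal 'i' (lazy) (captured); then zero or more of a word character (lazy), then exactly 3 of a digit (captured); then 2 to 5 of a non-whitespace character (captured).
Unlike `match`, `search` isn't anchored — it looks for the pattern anywhere in the string.
The match spans [4:23] → 'rrj95ov8hiQ153h66eg'.
Captured: group 1 = 'rrj95', group 2 = 'ov8hi', group 3 = 'Q153', group 4 = 'h66eg'.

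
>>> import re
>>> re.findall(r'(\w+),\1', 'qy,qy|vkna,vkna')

['qy', 'vkna']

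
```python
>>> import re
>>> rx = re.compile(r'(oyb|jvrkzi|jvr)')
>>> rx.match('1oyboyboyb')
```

None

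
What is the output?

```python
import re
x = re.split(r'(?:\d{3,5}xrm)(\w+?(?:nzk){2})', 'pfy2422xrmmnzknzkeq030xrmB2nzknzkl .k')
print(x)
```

This matches 3 to 5 of a digit, then the literal 'xrm' (non-capturing group); then one or more of a word character (lazy), then the literal 'nzk' repeated 2 times (captured).
Lazy quantifiers expand one character at a time until the remainder of the pattern can match.
Matches to split on: at [3:17] → '2422xrmmnzknzk'; at [19:33] → '030xrmB2nzknzk'.
`re.split` interleaves the captured-group text with the surrounding fragments.

['pfy', 'mnzknzk', 'eq', 'B2nzknzk', 'l .k']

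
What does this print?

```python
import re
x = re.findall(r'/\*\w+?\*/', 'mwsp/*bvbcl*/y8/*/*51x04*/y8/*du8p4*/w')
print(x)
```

['/*bvbcl*/', '/*51x04*/', '/*du8p4*/']

Since nothing is captured, `findall` lists the 3 matched substrings directly.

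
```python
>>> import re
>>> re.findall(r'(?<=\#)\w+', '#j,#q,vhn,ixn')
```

['j', 'q']

Because the assertion is zero-width, the text it checks is not consumed and won't appear in the result.
No capturing groups, so `findall` returns the 2 full match strings.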